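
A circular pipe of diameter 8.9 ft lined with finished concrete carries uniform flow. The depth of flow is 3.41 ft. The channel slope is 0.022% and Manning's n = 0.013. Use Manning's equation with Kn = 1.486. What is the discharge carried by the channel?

For a circular section of diameter D = 8.9 ft at depth y = 3.41 ft, the central angle is θ = 2 arccos(1 − 2y/D) = 2.67 rad. Then A = (D²/8)(θ − sin θ) = 21.93 ft² and P = Dθ/2 = 11.88 ft.
Hydraulic radius R = A/P = 21.93/11.88 = 1.846 ft.
Manning's equation: Q = (1.486/n) A R^(2/3) S^(1/2) = (1.486/0.013) × 21.93 × 1.846^(2/3) × 0.00022^(1/2) = 56 ft³/s.

Q = 56 ft³/s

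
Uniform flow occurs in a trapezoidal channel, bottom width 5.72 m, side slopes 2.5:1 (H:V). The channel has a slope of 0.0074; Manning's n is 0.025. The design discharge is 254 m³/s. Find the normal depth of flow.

y_n = 3.33 m

Manning's equation rearranged: A R^(2/3) = nQ / (1·√S) = 0.025 × 254 / (√0.0074) = 73.82.
Try y = 3.89 m: A R^(2/3) = 103.3 — too large.
Try y = 2.92 m: A R^(2/3) = 55.69 — too small.
Try y = 3.33 m: A R^(2/3) = 73.68 — ≈ 73.82.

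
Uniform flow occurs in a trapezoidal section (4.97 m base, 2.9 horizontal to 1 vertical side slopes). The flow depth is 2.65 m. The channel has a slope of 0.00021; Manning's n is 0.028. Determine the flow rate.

With bottom width b = 4.97 m and side slope z = 2.9: A = (b + zy)y = (4.97 + 2.9×2.65)×2.65 = 33.54 m²; P = b + 2y√(1+z²) = 4.97 + 2×2.65×3.068 = 21.23 m.
Hydraulic radius R = A/P = 33.54/21.23 = 1.58 m.
Manning's equation: Q = (1/n) A R^(2/3) S^(1/2) = (1/0.028) × 33.54 × 1.58^(2/3) × 0.00021^(1/2) = 23.5 m³/s.

Q = 23.5 m³/s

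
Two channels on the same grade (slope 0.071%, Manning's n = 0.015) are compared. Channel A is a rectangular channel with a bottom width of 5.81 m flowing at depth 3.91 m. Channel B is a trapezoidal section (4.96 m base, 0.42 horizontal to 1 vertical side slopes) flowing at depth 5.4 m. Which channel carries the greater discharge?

channel B

Channel A: Flow area A = b·y = 5.81 × 3.91 = 22.72 m². Wetted perimeter P = b + 2y = 5.81 + 2×3.91 = 13.63 m. Hydraulic radius R = A/P = 22.72/13.63 = 1.667 m. Q_A = (1/0.015)·22.72·1.667^(2/3)·√0.00071 = 56.73 m³/s.
Channel B: With bottom width b = 4.96 m and side slope z = 0.42: A = (b + zy)y = (4.96 + 0.42×5.4)×5.4 = 39.03 m²; P = b + 2y√(1+z²) = 4.96 + 2×5.4×1.085 = 16.67 m. Hydraulic radius R = A/P = 39.03/16.67 = 2.341 m. Q_B = (1/0.015)·39.03·2.341^(2/3)·√0.00071 = 122.2 m³/s.
Q_A = 56.73 m³/s vs Q_B = 122.2 m³/s, so channel B carries more.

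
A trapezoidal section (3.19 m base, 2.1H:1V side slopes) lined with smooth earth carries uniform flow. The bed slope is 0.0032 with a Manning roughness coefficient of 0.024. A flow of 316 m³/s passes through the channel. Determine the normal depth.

y_n = 5.08 m

Manning's equation rearranged: A R^(2/3) = nQ / (1·√S) = 0.024 × 316 / (√0.0032) = 134.1.
Trying y = 5.65 m: A R^(2/3) = 172.4 — too large.
Trying y = 4.41 m: A R^(2/3) = 96.13 — too small.
Trying y = 5.08 m: A R^(2/3) = 134 — close enough.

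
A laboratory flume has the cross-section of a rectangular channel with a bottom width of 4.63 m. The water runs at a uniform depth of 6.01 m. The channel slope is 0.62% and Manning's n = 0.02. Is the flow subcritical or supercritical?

subcritical

Flow area A = b·y = 4.63 × 6.01 = 27.83 m². Wetted perimeter P = b + 2y = 4.63 + 2×6.01 = 16.65 m.
Hydraulic radius R = A/P = 27.83/16.65 = 1.671 m.
V = (1/n) R^(2/3) √S = (1/0.02) × 1.671^(2/3) × √0.0062 = 5.544 m/s. Hydraulic depth D_h = A/T = 27.83/4.63 = 6.01 m.
Froude number Fr = V/√(g·D_h) = 5.544/√(9.81×6.01) = 0.722, which is less than 1, so the flow is subcritical.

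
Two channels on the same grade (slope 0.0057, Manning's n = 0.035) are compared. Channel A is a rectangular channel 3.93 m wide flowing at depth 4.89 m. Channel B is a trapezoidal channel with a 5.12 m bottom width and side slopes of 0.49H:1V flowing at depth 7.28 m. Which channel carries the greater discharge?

channel B

Channel A: Flow area A = b·y = 3.93 × 4.89 = 19.22 m². Wetted perimeter P = b + 2y = 3.93 + 2×4.89 = 13.71 m. Hydraulic radius R = A/P = 19.22/13.71 = 1.402 m. Q_A = (1/0.035)·19.22·1.402^(2/3)·√0.0057 = 51.92 m³/s.
Channel B: With bottom width b = 5.12 m and side slope z = 0.49: A = (b + zy)y = (5.12 + 0.49×7.28)×7.28 = 63.24 m²; P = b + 2y√(1+z²) = 5.12 + 2×7.28×1.114 = 21.33 m. Hydraulic radius R = A/P = 63.24/21.33 = 2.964 m. Q_B = (1/0.035)·63.24·2.964^(2/3)·√0.0057 = 281.5 m³/s.
Q_A = 51.92 m³/s vs Q_B = 281.5 m³/s, so channel B carries more.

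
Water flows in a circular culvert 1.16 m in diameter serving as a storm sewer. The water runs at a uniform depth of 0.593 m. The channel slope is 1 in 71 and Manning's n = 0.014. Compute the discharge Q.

For a circular section of diameter D = 1.16 m at depth y = 0.593 m, the central angle is θ = 2 arccos(1 − 2y/D) = 3.186 rad. Then A = (D²/8)(θ − sin θ) = 0.5435 m² and P = Dθ/2 = 1.848 m.
Hydraulic radius R = A/P = 0.5435/1.848 = 0.2941 m.
Manning's equation: Q = (1/n) A R^(2/3) S^(1/2) = (1/0.014) × 0.5435 × 0.2941^(2/3) × 0.01408^(1/2) = 2.04 m³/s.

Q = 2.04 m³/s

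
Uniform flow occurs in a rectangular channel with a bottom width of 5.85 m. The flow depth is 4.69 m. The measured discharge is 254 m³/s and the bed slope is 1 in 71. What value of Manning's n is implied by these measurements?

Flow area A = b·y = 5.85 × 4.69 = 27.44 m². Wetted perimeter P = b + 2y = 5.85 + 2×4.69 = 15.23 m.
Hydraulic radius R = A/P = 27.44/15.23 = 1.801 m.
Rearranging Manning's equation: n = (1/Q) A R^(2/3) S^(1/2) = (1/254) × 27.44 × 1.801^(2/3) × √0.01408 = 0.019.

n = 0.019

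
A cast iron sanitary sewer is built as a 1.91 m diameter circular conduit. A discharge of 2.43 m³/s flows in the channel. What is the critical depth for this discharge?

At critical depth, Q² T / (g A³) = 1, i.e. A³/T = Q²/g = 2.43²/9.81 = 0.6019.
Trying y = 0.914 m: A³/T = 1.302 — high.
Trying y = 0.543 m: A³/T = 0.1752 — low.
Trying y = 0.747 m: A³/T = 0.6008 — ≈ 0.6019.

y_c = 0.747 m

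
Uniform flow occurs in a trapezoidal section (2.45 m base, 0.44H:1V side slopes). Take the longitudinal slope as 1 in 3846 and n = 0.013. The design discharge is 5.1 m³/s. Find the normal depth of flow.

Manning's equation rearranged: A R^(2/3) = nQ / (1·√S) = 0.013 × 5.1 / (√0.00026) = 4.112.
At y = 1.74 m: A R^(2/3) = 5.196 — high.
At y = 1.51 m: A R^(2/3) = 4.113 — matches.

y_n = 1.51 m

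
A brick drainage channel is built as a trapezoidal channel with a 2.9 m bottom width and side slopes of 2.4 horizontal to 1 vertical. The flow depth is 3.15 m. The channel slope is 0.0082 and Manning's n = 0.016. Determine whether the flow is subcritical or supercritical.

With bottom width b = 2.9 m and side slope z = 2.4: A = (b + zy)y = (2.9 + 2.4×3.15)×3.15 = 32.95 m²; P = b + 2y√(1+z²) = 2.9 + 2×3.15×2.6 = 19.28 m.
Hydraulic radius R = A/P = 32.95/19.28 = 1.709 m.
V = (1/n) R^(2/3) √S = (1/0.016) × 1.709^(2/3) × √0.0082 = 8.09 m/s. Hydraulic depth D_h = A/T = 32.95/18.02 = 1.828 m.
Froude number Fr = V/√(g·D_h) = 8.09/√(9.81×1.828) = 1.91, which is greater than 1, so the flow is supercritical.

supercritical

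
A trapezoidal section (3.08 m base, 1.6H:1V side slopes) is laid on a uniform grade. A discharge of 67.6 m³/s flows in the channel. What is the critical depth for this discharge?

y_c = 2.46 m

At critical depth, Q² T / (g A³) = 1, i.e. A³/T = Q²/g = 67.6²/9.81 = 465.8.
Try y = 3.02 m: A³/T = 1070 — high.
Try y = 1.75 m: A³/T = 125.5 — low.
Try y = 2.46 m: A³/T = 469.4 — close enough.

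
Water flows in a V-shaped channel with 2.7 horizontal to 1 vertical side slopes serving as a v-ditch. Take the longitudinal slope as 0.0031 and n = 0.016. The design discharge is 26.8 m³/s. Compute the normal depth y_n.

Manning's equation rearranged: A R^(2/3) = nQ / (1·√S) = 0.016 × 26.8 / (√0.0031) = 7.701.
Trying y = 1.31 m: A R^(2/3) = 3.348 — short.
Trying y = 1.96 m: A R^(2/3) = 9.804 — over.
Trying y = 1.79 m: A R^(2/3) = 7.697 — close enough.

y_n = 1.79 m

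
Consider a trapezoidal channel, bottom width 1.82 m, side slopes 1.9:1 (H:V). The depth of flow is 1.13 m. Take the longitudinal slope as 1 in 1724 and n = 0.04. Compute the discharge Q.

Q = 2.07 m³/s

With bottom width b = 1.82 m and side slope z = 1.9: A = (b + zy)y = (1.82 + 1.9×1.13)×1.13 = 4.483 m²; P = b + 2y√(1+z²) = 1.82 + 2×1.13×2.147 = 6.672 m.
Hydraulic radius R = A/P = 4.483/6.672 = 0.6718 m.
Manning's equation: Q = (1/n) A R^(2/3) S^(1/2) = (1/0.04) × 4.483 × 0.6718^(2/3) × 0.00058^(1/2) = 2.07 m³/s.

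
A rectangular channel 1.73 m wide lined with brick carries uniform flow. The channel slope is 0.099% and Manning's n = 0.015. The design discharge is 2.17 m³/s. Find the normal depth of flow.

Manning's equation rearranged: A R^(2/3) = nQ / (1·√S) = 0.015 × 2.17 / (√0.00099) = 1.035.
Try y = 0.742 m: A R^(2/3) = 0.6962 — too small.
Try y = 0.998 m: A R^(2/3) = 1.034 — close enough.

y_n = 0.998 m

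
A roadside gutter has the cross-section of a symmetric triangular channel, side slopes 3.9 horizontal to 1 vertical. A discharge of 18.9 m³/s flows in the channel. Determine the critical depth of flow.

At critical depth, Q² T / (g A³) = 1, i.e. A³/T = Q²/g = 18.9²/9.81 = 36.41.
Try y = 1.1 m: A³/T = 12.25 — too small.
Try y = 1.63 m: A³/T = 87.51 — too large.
Try y = 1.37 m: A³/T = 36.7 — close enough.

y_c = 1.37 m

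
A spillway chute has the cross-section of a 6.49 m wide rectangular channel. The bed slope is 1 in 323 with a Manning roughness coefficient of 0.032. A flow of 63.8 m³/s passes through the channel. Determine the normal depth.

y_n = 3.87 m

Manning's equation rearranged: A R^(2/3) = nQ / (1·√S) = 0.032 × 63.8 / (√0.003096) = 36.69.
At y = 4.18 m: A R^(2/3) = 40.54 — over.
At y = 3.87 m: A R^(2/3) = 36.68 — matches.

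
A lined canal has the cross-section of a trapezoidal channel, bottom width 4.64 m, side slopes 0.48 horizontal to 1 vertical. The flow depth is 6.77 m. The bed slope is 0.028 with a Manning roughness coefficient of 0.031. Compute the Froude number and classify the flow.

With bottom width b = 4.64 m and side slope z = 0.48: A = (b + zy)y = (4.64 + 0.48×6.77)×6.77 = 53.41 m²; P = b + 2y√(1+z²) = 4.64 + 2×6.77×1.109 = 19.66 m.
Hydraulic radius R = A/P = 53.41/19.66 = 2.717 m.
V = (1/n) R^(2/3) √S = (1/0.031) × 2.717^(2/3) × √0.028 = 10.51 m/s. Hydraulic depth D_h = A/T = 53.41/11.14 = 4.795 m.
Froude number Fr = V/√(g·D_h) = 10.51/√(9.81×4.795) = 1.53, which is greater than 1, so the flow is supercritical.

supercritical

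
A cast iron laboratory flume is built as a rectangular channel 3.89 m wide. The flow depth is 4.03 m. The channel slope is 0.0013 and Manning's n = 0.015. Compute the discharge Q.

Q = 45.2 m³/s

Flow area A = b·y = 3.89 × 4.03 = 15.68 m². Wetted perimeter P = b + 2y = 3.89 + 2×4.03 = 11.95 m.
Hydraulic radius R = A/P = 15.68/11.95 = 1.312 m.
Manning's equation: Q = (1/n) A R^(2/3) S^(1/2) = (1/0.015) × 15.68 × 1.312^(2/3) × 0.0013^(1/2) = 45.2 m³/s.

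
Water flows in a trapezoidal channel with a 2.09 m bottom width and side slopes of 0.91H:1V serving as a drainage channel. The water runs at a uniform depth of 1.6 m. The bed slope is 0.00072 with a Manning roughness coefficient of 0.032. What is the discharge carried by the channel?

Q = 4.38 m³/s

With bottom width b = 2.09 m and side slope z = 0.91: A = (b + zy)y = (2.09 + 0.91×1.6)×1.6 = 5.674 m²; P = b + 2y√(1+z²) = 2.09 + 2×1.6×1.352 = 6.417 m.
Hydraulic radius R = A/P = 5.674/6.417 = 0.8842 m.
Manning's equation: Q = (1/n) A R^(2/3) S^(1/2) = (1/0.032) × 5.674 × 0.8842^(2/3) × 0.00072^(1/2) = 4.38 m³/s.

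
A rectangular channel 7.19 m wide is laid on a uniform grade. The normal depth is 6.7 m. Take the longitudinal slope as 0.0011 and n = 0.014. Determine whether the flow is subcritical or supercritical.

Flow area A = b·y = 7.19 × 6.7 = 48.17 m². Wetted perimeter P = b + 2y = 7.19 + 2×6.7 = 20.59 m.
Hydraulic radius R = A/P = 48.17/20.59 = 2.34 m.
V = (1/n) R^(2/3) √S = (1/0.014) × 2.34^(2/3) × √0.0011 = 4.175 m/s. Hydraulic depth D_h = A/T = 48.17/7.19 = 6.7 m.
Froude number Fr = V/√(g·D_h) = 4.175/√(9.81×6.7) = 0.515, which is less than 1, so the flow is subcritical.

subcritical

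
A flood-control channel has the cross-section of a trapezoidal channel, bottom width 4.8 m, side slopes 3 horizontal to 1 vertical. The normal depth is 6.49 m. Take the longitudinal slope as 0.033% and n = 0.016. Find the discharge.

With bottom width b = 4.8 m and side slope z = 3: A = (b + zy)y = (4.8 + 3×6.49)×6.49 = 157.5 m²; P = b + 2y√(1+z²) = 4.8 + 2×6.49×3.162 = 45.85 m.
Hydraulic radius R = A/P = 157.5/45.85 = 3.436 m.
Manning's equation: Q = (1/n) A R^(2/3) S^(1/2) = (1/0.016) × 157.5 × 3.436^(2/3) × 0.00033^(1/2) = 407 m³/s.

Q = 407 m³/s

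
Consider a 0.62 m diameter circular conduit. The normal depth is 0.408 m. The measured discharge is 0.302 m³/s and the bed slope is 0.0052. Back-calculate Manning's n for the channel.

For a circular section of diameter D = 0.62 m at depth y = 0.408 m, the central angle is θ = 2 arccos(1 − 2y/D) = 3.785 rad. Then A = (D²/8)(θ − sin θ) = 0.2107 m² and P = Dθ/2 = 1.173 m.
Hydraulic radius R = A/P = 0.2107/1.173 = 0.1796 m.
Rearranging Manning's equation: n = (1/Q) A R^(2/3) S^(1/2) = (1/0.302) × 0.2107 × 0.1796^(2/3) × √0.0052 = 0.016.

n = 0.016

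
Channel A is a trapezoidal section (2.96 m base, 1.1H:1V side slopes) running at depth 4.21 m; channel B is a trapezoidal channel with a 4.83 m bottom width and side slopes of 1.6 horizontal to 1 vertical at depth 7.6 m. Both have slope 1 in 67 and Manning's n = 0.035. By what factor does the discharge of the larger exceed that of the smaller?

6.12

Channel A: With bottom width b = 2.96 m and side slope z = 1.1: A = (b + zy)y = (2.96 + 1.1×4.21)×4.21 = 31.96 m²; P = b + 2y√(1+z²) = 2.96 + 2×4.21×1.487 = 15.48 m. Hydraulic radius R = A/P = 31.96/15.48 = 2.065 m. Q_A = (1/0.035)·31.96·2.065^(2/3)·√0.01493 = 180.9 m³/s.
Channel B: With bottom width b = 4.83 m and side slope z = 1.6: A = (b + zy)y = (4.83 + 1.6×7.6)×7.6 = 129.1 m²; P = b + 2y√(1+z²) = 4.83 + 2×7.6×1.887 = 33.51 m. Hydraulic radius R = A/P = 129.1/33.51 = 3.853 m. Q_B = (1/0.035)·129.1·3.853^(2/3)·√0.01493 = 1108 m³/s.
The larger discharge is 1108 m³/s and the smaller is 180.9 m³/s; the ratio is 6.12.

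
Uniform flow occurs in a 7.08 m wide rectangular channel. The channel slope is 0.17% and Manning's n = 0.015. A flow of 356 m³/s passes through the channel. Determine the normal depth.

Manning's equation rearranged: A R^(2/3) = nQ / (1·√S) = 0.015 × 356 / (√0.0017) = 129.5.
At y = 11.8 m: A R^(2/3) = 162.9 — high.
At y = 7.87 m: A R^(2/3) = 101 — low.
At y = 9.69 m: A R^(2/3) = 129.5 — matches.

y_n = 9.69 m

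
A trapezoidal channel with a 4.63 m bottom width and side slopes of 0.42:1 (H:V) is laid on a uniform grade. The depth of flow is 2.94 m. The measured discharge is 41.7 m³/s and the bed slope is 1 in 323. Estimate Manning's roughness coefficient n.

n = 0.031

With bottom width b = 4.63 m and side slope z = 0.42: A = (b + zy)y = (4.63 + 0.42×2.94)×2.94 = 17.24 m²; P = b + 2y√(1+z²) = 4.63 + 2×2.94×1.085 = 11.01 m.
Hydraulic radius R = A/P = 17.24/11.01 = 1.566 m.
Rearranging Manning's equation: n = (1/Q) A R^(2/3) S^(1/2) = (1/41.7) × 17.24 × 1.566^(2/3) × √0.003096 = 0.031.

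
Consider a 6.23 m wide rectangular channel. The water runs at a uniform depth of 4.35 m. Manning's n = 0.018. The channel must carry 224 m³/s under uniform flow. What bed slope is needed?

S = 0.01

Flow area A = b·y = 6.23 × 4.35 = 27.1 m². Wetted perimeter P = b + 2y = 6.23 + 2×4.35 = 14.93 m.
Hydraulic radius R = A/P = 27.1/14.93 = 1.815 m.
From Manning's equation, S = [nQ / (1 A R^(2/3))]² = [0.018 × 224 / (1 × 27.1 × 1.815^(2/3))]² = 0.01.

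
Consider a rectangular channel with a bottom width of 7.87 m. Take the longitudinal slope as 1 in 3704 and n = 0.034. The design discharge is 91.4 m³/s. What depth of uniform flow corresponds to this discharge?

Manning's equation rearranged: A R^(2/3) = nQ / (1·√S) = 0.034 × 91.4 / (√0.00027) = 189.1.
Trying y = 14.4 m: A R^(2/3) = 240.4 — high.
Trying y = 9.67 m: A R^(2/3) = 151.1 — low.
Trying y = 11.7 m: A R^(2/3) = 189.2 — matches.

y_n = 11.7 m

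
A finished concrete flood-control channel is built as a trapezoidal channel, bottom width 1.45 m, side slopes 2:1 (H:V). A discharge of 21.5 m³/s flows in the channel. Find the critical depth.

y_c = 1.56 m

At critical depth, Q² T / (g A³) = 1, i.e. A³/T = Q²/g = 21.5²/9.81 = 47.12.
At y = 1.24 m: A³/T = 18.05 — short.
At y = 1.87 m: A³/T = 102.4 — over.
At y = 1.56 m: A³/T = 47.12 — matches.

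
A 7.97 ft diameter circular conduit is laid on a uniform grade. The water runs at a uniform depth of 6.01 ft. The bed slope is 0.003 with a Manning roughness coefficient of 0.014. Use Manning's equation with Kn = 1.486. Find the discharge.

For a circular section of diameter D = 7.97 ft at depth y = 6.01 ft, the central angle is θ = 2 arccos(1 − 2y/D) = 4.208 rad. Then A = (D²/8)(θ − sin θ) = 40.36 ft² and P = Dθ/2 = 16.77 ft.
Hydraulic radius R = A/P = 40.36/16.77 = 2.407 ft.
Manning's equation: Q = (1.486/n) A R^(2/3) S^(1/2) = (1.486/0.014) × 40.36 × 2.407^(2/3) × 0.003^(1/2) = 421 ft³/s.

Q = 421 ft³/s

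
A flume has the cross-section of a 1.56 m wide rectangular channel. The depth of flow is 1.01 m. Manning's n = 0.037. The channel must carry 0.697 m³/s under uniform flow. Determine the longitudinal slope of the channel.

Flow area A = b·y = 1.56 × 1.01 = 1.576 m². Wetted perimeter P = b + 2y = 1.56 + 2×1.01 = 3.58 m.
Hydraulic radius R = A/P = 1.576/3.58 = 0.4401 m.
From Manning's equation, S = [nQ / (1 A R^(2/3))]² = [0.037 × 0.697 / (1 × 1.576 × 0.4401^(2/3))]² = 0.0008.

S = 0.0008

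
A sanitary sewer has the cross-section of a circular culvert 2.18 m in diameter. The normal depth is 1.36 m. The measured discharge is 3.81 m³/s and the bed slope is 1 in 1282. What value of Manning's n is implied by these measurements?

For a circular section of diameter D = 2.18 m at depth y = 1.36 m, the central angle is θ = 2 arccos(1 − 2y/D) = 3.642 rad. Then A = (D²/8)(θ − sin θ) = 2.449 m² and P = Dθ/2 = 3.97 m.
Hydraulic radius R = A/P = 2.449/3.97 = 0.6168 m.
Rearranging Manning's equation: n = (1/Q) A R^(2/3) S^(1/2) = (1/3.81) × 2.449 × 0.6168^(2/3) × √0.00078 = 0.013.

n = 0.013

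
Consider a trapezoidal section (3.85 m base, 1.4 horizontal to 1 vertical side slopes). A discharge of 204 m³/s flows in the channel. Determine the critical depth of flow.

y_c = 4.17 m

At critical depth, Q² T / (g A³) = 1, i.e. A³/T = Q²/g = 204²/9.81 = 4242.
Try y = 3.75 m: A³/T = 2769 — short.
Try y = 4.86 m: A³/T = 7952 — over.
Try y = 4.17 m: A³/T = 4247 — matches.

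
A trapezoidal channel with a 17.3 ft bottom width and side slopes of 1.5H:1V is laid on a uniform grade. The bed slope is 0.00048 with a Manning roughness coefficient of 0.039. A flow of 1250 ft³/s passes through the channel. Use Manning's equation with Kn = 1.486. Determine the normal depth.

y_n = 11.8 ft

Manning's equation rearranged: A R^(2/3) = nQ / (1.486·√S) = 0.039 × 1250 / (1.486 × √0.00048) = 1497.
At y = 13 ft: A R^(2/3) = 1826 — too large.
At y = 9.2 ft: A R^(2/3) = 909.7 — too small.
At y = 11.8 ft: A R^(2/3) = 1497 — close enough.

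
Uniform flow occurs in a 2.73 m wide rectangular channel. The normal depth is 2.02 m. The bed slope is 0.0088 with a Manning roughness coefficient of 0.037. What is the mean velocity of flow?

Flow area A = b·y = 2.73 × 2.02 = 5.515 m². Wetted perimeter P = b + 2y = 2.73 + 2×2.02 = 6.77 m.
Hydraulic radius R = A/P = 5.515/6.77 = 0.8146 m.
From Manning's equation, V = (1/n) R^(2/3) S^(1/2) = (1/0.037) × 0.8146^(2/3) × 0.0088^(1/2) = 2.21 m/s.

V = 2.21 m/s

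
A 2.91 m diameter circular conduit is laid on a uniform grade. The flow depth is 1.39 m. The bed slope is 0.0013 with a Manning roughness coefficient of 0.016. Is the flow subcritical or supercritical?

For a circular section of diameter D = 2.91 m at depth y = 1.39 m, the central angle is θ = 2 arccos(1 − 2y/D) = 3.052 rad. Then A = (D²/8)(θ − sin θ) = 3.136 m² and P = Dθ/2 = 4.441 m.
Hydraulic radius R = A/P = 3.136/4.441 = 0.7062 m.
V = (1/n) R^(2/3) √S = (1/0.016) × 0.7062^(2/3) × √0.0013 = 1.787 m/s. Hydraulic depth D_h = A/T = 3.136/2.907 = 1.079 m.
Froude number Fr = V/√(g·D_h) = 1.787/√(9.81×1.079) = 0.549, which is less than 1, so the flow is subcritical.

subcritical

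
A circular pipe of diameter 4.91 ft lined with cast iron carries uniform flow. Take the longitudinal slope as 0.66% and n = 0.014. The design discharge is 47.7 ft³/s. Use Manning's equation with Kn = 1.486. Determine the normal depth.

Manning's equation rearranged: A R^(2/3) = nQ / (1.486·√S) = 0.014 × 47.7 / (1.486 × √0.0066) = 5.532.
At y = 1.92 ft: A R^(2/3) = 7.017 — high.
At y = 1.39 ft: A R^(2/3) = 3.798 — low.
At y = 1.69 ft: A R^(2/3) = 5.53 — matches.

y_n = 1.69 ft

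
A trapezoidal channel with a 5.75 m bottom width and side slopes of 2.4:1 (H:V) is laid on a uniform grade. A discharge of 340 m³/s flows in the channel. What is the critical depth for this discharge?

y_c = 4.24 m

At critical depth, Q² T / (g A³) = 1, i.e. A³/T = Q²/g = 340²/9.81 = 11780.
At y = 4.89 m: A³/T = 21390 — too large.
At y = 2.91 m: A³/T = 2581 — too small.
At y = 4.24 m: A³/T = 11800 — ≈ 11780.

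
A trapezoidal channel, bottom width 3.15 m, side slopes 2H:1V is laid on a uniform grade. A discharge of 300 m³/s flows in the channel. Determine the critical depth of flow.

At critical depth, Q² T / (g A³) = 1, i.e. A³/T = Q²/g = 300²/9.81 = 9174.
At y = 3.92 m: A³/T = 4246 — too small.
At y = 4.68 m: A³/T = 9176 — ≈ 9174.

y_c = 4.68 m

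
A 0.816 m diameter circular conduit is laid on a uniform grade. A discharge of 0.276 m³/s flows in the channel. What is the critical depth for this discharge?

y_c = 0.311 m

At critical depth, Q² T / (g A³) = 1, i.e. A³/T = Q²/g = 0.276²/9.81 = 0.007765.
At y = 0.369 m: A³/T = 0.01492 — too large.
At y = 0.216 m: A³/T = 0.001889 — too small.
At y = 0.311 m: A³/T = 0.007742 — matches.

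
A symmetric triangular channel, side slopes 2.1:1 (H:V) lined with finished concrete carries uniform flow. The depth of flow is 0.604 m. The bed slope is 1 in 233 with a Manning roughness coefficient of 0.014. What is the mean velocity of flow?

For a triangular section with side slope z = 2.1: A = zy² = 2.1×0.604² = 0.7661 m²; P = 2y√(1+z²) = 2×0.604×2.326 = 2.81 m.
Hydraulic radius R = A/P = 0.7661/2.81 = 0.2727 m.
From Manning's equation, V = (1/n) R^(2/3) S^(1/2) = (1/0.014) × 0.2727^(2/3) × 0.004292^(1/2) = 1.97 m/s.

V = 1.97 m/s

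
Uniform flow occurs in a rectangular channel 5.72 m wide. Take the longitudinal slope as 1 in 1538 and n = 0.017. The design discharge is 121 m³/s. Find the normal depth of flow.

y_n = 8.49 m

Manning's equation rearranged: A R^(2/3) = nQ / (1·√S) = 0.017 × 121 / (√0.0006502) = 80.67.
At y = 6.18 m: A R^(2/3) = 55.27 — too small.
At y = 10.7 m: A R^(2/3) = 105.3 — too large.
At y = 8.49 m: A R^(2/3) = 80.63 — close enough.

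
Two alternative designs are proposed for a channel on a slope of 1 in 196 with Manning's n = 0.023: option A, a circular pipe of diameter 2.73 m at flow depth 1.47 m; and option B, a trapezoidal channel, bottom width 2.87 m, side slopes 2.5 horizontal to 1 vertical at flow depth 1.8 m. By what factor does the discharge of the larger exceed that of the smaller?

5.36

Channel A: For a circular section of diameter D = 2.73 m at depth y = 1.47 m, the central angle is θ = 2 arccos(1 − 2y/D) = 3.296 rad. Then A = (D²/8)(θ − sin θ) = 3.213 m² and P = Dθ/2 = 4.498 m. Hydraulic radius R = A/P = 3.213/4.498 = 0.7143 m. Q_A = (1/0.023)·3.213·0.7143^(2/3)·√0.005102 = 7.973 m³/s.
Channel B: With bottom width b = 2.87 m and side slope z = 2.5: A = (b + zy)y = (2.87 + 2.5×1.8)×1.8 = 13.27 m²; P = b + 2y√(1+z²) = 2.87 + 2×1.8×2.693 = 12.56 m. Hydraulic radius R = A/P = 13.27/12.56 = 1.056 m. Q_B = (1/0.023)·13.27·1.056^(2/3)·√0.005102 = 42.72 m³/s.
The larger discharge is 42.72 m³/s and the smaller is 7.973 m³/s; the ratio is 5.36.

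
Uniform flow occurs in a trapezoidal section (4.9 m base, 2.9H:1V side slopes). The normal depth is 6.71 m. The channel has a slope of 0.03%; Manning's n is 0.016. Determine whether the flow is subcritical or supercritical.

With bottom width b = 4.9 m and side slope z = 2.9: A = (b + zy)y = (4.9 + 2.9×6.71)×6.71 = 163.4 m²; P = b + 2y√(1+z²) = 4.9 + 2×6.71×3.068 = 46.07 m.
Hydraulic radius R = A/P = 163.4/46.07 = 3.548 m.
V = (1/n) R^(2/3) √S = (1/0.016) × 3.548^(2/3) × √0.0003 = 2.518 m/s. Hydraulic depth D_h = A/T = 163.4/43.82 = 3.73 m.
Froude number Fr = V/√(g·D_h) = 2.518/√(9.81×3.73) = 0.416, which is less than 1, so the flow is subcritical.

subcritical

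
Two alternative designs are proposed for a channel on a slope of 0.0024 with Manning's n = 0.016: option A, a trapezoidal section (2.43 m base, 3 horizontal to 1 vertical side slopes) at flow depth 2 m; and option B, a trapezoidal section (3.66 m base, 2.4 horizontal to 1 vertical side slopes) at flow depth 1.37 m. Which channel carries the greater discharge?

channel A

Channel A: With bottom width b = 2.43 m and side slope z = 3: A = (b + zy)y = (2.43 + 3×2)×2 = 16.86 m²; P = b + 2y√(1+z²) = 2.43 + 2×2×3.162 = 15.08 m. Hydraulic radius R = A/P = 16.86/15.08 = 1.118 m. Q_A = (1/0.016)·16.86·1.118^(2/3)·√0.0024 = 55.61 m³/s.
Channel B: With bottom width b = 3.66 m and side slope z = 2.4: A = (b + zy)y = (3.66 + 2.4×1.37)×1.37 = 9.519 m²; P = b + 2y√(1+z²) = 3.66 + 2×1.37×2.6 = 10.78 m. Hydraulic radius R = A/P = 9.519/10.78 = 0.8827 m. Q_B = (1/0.016)·9.519·0.8827^(2/3)·√0.0024 = 26.82 m³/s.
Q_A = 55.61 m³/s vs Q_B = 26.82 m³/s, so channel A carries more.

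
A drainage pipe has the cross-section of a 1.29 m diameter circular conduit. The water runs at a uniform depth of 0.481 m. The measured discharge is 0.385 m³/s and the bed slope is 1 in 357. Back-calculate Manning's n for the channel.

For a circular section of diameter D = 1.29 m at depth y = 0.481 m, the central angle is θ = 2 arccos(1 − 2y/D) = 2.627 rad. Then A = (D²/8)(θ − sin θ) = 0.4442 m² and P = Dθ/2 = 1.695 m.
Hydraulic radius R = A/P = 0.4442/1.695 = 0.2621 m.
Rearranging Manning's equation: n = (1/Q) A R^(2/3) S^(1/2) = (1/0.385) × 0.4442 × 0.2621^(2/3) × √0.002801 = 0.025.

n = 0.025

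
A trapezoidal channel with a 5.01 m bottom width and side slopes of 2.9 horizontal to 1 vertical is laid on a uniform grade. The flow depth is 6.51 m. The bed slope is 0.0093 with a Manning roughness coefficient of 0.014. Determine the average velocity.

V = 15.8 m/s

With bottom width b = 5.01 m and side slope z = 2.9: A = (b + zy)y = (5.01 + 2.9×6.51)×6.51 = 155.5 m²; P = b + 2y√(1+z²) = 5.01 + 2×6.51×3.068 = 44.95 m.
Hydraulic radius R = A/P = 155.5/44.95 = 3.46 m.
From Manning's equation, V = (1/n) R^(2/3) S^(1/2) = (1/0.014) × 3.46^(2/3) × 0.0093^(1/2) = 15.8 m/s.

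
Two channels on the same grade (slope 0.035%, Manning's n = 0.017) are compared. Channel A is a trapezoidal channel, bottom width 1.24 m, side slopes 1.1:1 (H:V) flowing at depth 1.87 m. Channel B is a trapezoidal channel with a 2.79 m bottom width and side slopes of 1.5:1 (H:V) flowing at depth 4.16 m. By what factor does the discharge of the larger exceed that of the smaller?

10.7

Channel A: With bottom width b = 1.24 m and side slope z = 1.1: A = (b + zy)y = (1.24 + 1.1×1.87)×1.87 = 6.165 m²; P = b + 2y√(1+z²) = 1.24 + 2×1.87×1.487 = 6.8 m. Hydraulic radius R = A/P = 6.165/6.8 = 0.9067 m. Q_A = (1/0.017)·6.165·0.9067^(2/3)·√0.00035 = 6.356 m³/s.
Channel B: With bottom width b = 2.79 m and side slope z = 1.5: A = (b + zy)y = (2.79 + 1.5×4.16)×4.16 = 37.56 m²; P = b + 2y√(1+z²) = 2.79 + 2×4.16×1.803 = 17.79 m. Hydraulic radius R = A/P = 37.56/17.79 = 2.112 m. Q_B = (1/0.017)·37.56·2.112^(2/3)·√0.00035 = 68.04 m³/s.
The larger discharge is 68.04 m³/s and the smaller is 6.356 m³/s; the ratio is 10.7.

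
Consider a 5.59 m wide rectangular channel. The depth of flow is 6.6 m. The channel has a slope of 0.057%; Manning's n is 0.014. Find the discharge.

Flow area A = b·y = 5.59 × 6.6 = 36.89 m². Wetted perimeter P = b + 2y = 5.59 + 2×6.6 = 18.79 m.
Hydraulic radius R = A/P = 36.89/18.79 = 1.963 m.
Manning's equation: Q = (1/n) A R^(2/3) S^(1/2) = (1/0.014) × 36.89 × 1.963^(2/3) × 0.00057^(1/2) = 98.7 m³/s.

Q = 98.7 m³/s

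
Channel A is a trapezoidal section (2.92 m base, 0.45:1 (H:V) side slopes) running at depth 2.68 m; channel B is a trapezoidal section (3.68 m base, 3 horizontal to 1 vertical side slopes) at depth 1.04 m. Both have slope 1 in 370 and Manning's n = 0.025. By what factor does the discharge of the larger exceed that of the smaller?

2.33

Channel A: With bottom width b = 2.92 m and side slope z = 0.45: A = (b + zy)y = (2.92 + 0.45×2.68)×2.68 = 11.06 m²; P = b + 2y√(1+z²) = 2.92 + 2×2.68×1.097 = 8.798 m. Hydraulic radius R = A/P = 11.06/8.798 = 1.257 m. Q_A = (1/0.025)·11.06·1.257^(2/3)·√0.002703 = 26.78 m³/s.
Channel B: With bottom width b = 3.68 m and side slope z = 3: A = (b + zy)y = (3.68 + 3×1.04)×1.04 = 7.072 m²; P = b + 2y√(1+z²) = 3.68 + 2×1.04×3.162 = 10.26 m. Hydraulic radius R = A/P = 7.072/10.26 = 0.6894 m. Q_B = (1/0.025)·7.072·0.6894^(2/3)·√0.002703 = 11.48 m³/s.
The larger discharge is 26.78 m³/s and the smaller is 11.48 m³/s; the ratio is 2.33.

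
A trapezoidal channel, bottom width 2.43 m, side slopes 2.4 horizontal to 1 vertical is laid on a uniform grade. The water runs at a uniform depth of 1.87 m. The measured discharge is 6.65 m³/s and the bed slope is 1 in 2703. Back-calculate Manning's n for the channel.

n = 0.039

With bottom width b = 2.43 m and side slope z = 2.4: A = (b + zy)y = (2.43 + 2.4×1.87)×1.87 = 12.94 m²; P = b + 2y√(1+z²) = 2.43 + 2×1.87×2.6 = 12.15 m.
Hydraulic radius R = A/P = 12.94/12.15 = 1.064 m.
Rearranging Manning's equation: n = (1/Q) A R^(2/3) S^(1/2) = (1/6.65) × 12.94 × 1.064^(2/3) × √0.00037 = 0.039.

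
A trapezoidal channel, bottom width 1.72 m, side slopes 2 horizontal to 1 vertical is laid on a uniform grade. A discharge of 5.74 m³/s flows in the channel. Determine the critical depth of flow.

At critical depth, Q² T / (g A³) = 1, i.e. A³/T = Q²/g = 5.74²/9.81 = 3.359.
Trying y = 0.591 m: A³/T = 1.235 — too small.
Trying y = 0.933 m: A³/T = 6.869 — too large.
Trying y = 0.774 m: A³/T = 3.36 — ≈ 3.359.

y_c = 0.774 m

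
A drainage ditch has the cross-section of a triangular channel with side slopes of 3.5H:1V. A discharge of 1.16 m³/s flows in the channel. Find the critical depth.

At critical depth, Q² T / (g A³) = 1, i.e. A³/T = Q²/g = 1.16²/9.81 = 0.1372.
Try y = 0.512 m: A³/T = 0.2155 — over.
Try y = 0.41 m: A³/T = 0.07096 — short.
Try y = 0.468 m: A³/T = 0.1375 — close enough.

y_c = 0.468 m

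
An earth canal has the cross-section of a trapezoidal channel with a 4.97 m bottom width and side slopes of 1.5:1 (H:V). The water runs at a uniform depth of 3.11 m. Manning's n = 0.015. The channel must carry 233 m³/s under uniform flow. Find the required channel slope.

S = 0.00598

With bottom width b = 4.97 m and side slope z = 1.5: A = (b + zy)y = (4.97 + 1.5×3.11)×3.11 = 29.96 m²; P = b + 2y√(1+z²) = 4.97 + 2×3.11×1.803 = 16.18 m.
Hydraulic radius R = A/P = 29.96/16.18 = 1.852 m.
From Manning's equation, S = [nQ / (1 A R^(2/3))]² = [0.015 × 233 / (1 × 29.96 × 1.852^(2/3))]² = 0.00598.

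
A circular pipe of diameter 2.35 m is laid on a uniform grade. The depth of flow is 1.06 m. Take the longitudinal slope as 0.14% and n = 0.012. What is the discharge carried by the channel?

Q = 3.97 m³/s

For a circular section of diameter D = 2.35 m at depth y = 1.06 m, the central angle is θ = 2 arccos(1 − 2y/D) = 2.946 rad. Then A = (D²/8)(θ − sin θ) = 1.899 m² and P = Dθ/2 = 3.461 m.
Hydraulic radius R = A/P = 1.899/3.461 = 0.5486 m.
Manning's equation: Q = (1/n) A R^(2/3) S^(1/2) = (1/0.012) × 1.899 × 0.5486^(2/3) × 0.0014^(1/2) = 3.97 m³/s.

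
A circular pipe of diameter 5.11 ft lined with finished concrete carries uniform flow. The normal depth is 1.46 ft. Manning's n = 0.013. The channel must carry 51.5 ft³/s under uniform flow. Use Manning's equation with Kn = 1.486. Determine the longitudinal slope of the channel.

For a circular section of diameter D = 5.11 ft at depth y = 1.46 ft, the central angle is θ = 2 arccos(1 − 2y/D) = 2.256 rad. Then A = (D²/8)(θ − sin θ) = 4.835 ft² and P = Dθ/2 = 5.763 ft.
Hydraulic radius R = A/P = 4.835/5.763 = 0.8389 ft.
From Manning's equation, S = [nQ / (1.486 A R^(2/3))]² = [0.013 × 51.5 / (1.486 × 4.835 × 0.8389^(2/3))]² = 0.011.

S = 0.011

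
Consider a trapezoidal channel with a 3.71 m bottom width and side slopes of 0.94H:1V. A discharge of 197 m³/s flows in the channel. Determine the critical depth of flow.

y_c = 4.56 m

At critical depth, Q² T / (g A³) = 1, i.e. A³/T = Q²/g = 197²/9.81 = 3956.
Try y = 4.02 m: A³/T = 2421 — too small.
Try y = 5.26 m: A³/T = 6937 — too large.
Try y = 4.56 m: A³/T = 3947 — matches.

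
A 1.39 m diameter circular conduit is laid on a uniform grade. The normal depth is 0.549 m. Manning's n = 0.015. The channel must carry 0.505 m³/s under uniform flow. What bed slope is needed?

S = 0.000941

For a circular section of diameter D = 1.39 m at depth y = 0.549 m, the central angle is θ = 2 arccos(1 − 2y/D) = 2.718 rad. Then A = (D²/8)(θ − sin θ) = 0.5573 m² and P = Dθ/2 = 1.889 m.
Hydraulic radius R = A/P = 0.5573/1.889 = 0.295 m.
From Manning's equation, S = [nQ / (1 A R^(2/3))]² = [0.015 × 0.505 / (1 × 0.5573 × 0.295^(2/3))]² = 0.000941.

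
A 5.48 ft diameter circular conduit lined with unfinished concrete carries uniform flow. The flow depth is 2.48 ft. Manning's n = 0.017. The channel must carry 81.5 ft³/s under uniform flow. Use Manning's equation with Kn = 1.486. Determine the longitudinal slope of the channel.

For a circular section of diameter D = 5.48 ft at depth y = 2.48 ft, the central angle is θ = 2 arccos(1 − 2y/D) = 2.952 rad. Then A = (D²/8)(θ − sin θ) = 10.37 ft² and P = Dθ/2 = 8.087 ft.
Hydraulic radius R = A/P = 10.37/8.087 = 1.282 ft.
From Manning's equation, S = [nQ / (1.486 A R^(2/3))]² = [0.017 × 81.5 / (1.486 × 10.37 × 1.282^(2/3))]² = 0.0058.

S = 0.0058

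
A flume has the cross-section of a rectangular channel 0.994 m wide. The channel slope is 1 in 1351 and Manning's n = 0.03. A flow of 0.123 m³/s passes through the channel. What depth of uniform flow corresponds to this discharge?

y_n = 0.38 m

Manning's equation rearranged: A R^(2/3) = nQ / (1·√S) = 0.03 × 0.123 / (√0.0007402) = 0.1356.
Trying y = 0.411 m: A R^(2/3) = 0.1511 — too large.
Trying y = 0.278 m: A R^(2/3) = 0.08753 — too small.
Trying y = 0.38 m: A R^(2/3) = 0.1357 — ≈ 0.1356.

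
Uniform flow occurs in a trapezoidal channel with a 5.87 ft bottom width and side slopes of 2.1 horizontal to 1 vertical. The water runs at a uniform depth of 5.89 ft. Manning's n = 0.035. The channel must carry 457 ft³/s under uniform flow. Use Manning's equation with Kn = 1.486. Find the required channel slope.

S = 0.0021

With bottom width b = 5.87 ft and side slope z = 2.1: A = (b + zy)y = (5.87 + 2.1×5.89)×5.89 = 107.4 ft²; P = b + 2y√(1+z²) = 5.87 + 2×5.89×2.326 = 33.27 ft.
Hydraulic radius R = A/P = 107.4/33.27 = 3.229 ft.
From Manning's equation, S = [nQ / (1.486 A R^(2/3))]² = [0.035 × 457 / (1.486 × 107.4 × 3.229^(2/3))]² = 0.0021.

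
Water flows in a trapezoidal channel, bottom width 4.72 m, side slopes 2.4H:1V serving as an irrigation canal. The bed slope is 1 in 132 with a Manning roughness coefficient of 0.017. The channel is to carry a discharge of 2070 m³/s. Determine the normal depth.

y_n = 7.37 m

Manning's equation rearranged: A R^(2/3) = nQ / (1·√S) = 0.017 × 2070 / (√0.007576) = 404.3.
At y = 5.34 m: A R^(2/3) = 189.7 — short.
At y = 7.37 m: A R^(2/3) = 404.7 — close enough.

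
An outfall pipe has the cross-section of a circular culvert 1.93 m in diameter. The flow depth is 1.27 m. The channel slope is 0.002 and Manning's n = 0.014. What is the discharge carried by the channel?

Q = 4.42 m³/s

For a circular section of diameter D = 1.93 m at depth y = 1.27 m, the central angle is θ = 2 arccos(1 − 2y/D) = 3.785 rad. Then A = (D²/8)(θ − sin θ) = 2.041 m² and P = Dθ/2 = 3.652 m.
Hydraulic radius R = A/P = 2.041/3.652 = 0.559 m.
Manning's equation: Q = (1/n) A R^(2/3) S^(1/2) = (1/0.014) × 2.041 × 0.559^(2/3) × 0.002^(1/2) = 4.42 m³/s.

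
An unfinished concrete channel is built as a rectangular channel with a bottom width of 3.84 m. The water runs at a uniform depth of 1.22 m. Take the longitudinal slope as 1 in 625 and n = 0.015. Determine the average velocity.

Flow area A = b·y = 3.84 × 1.22 = 4.685 m². Wetted perimeter P = b + 2y = 3.84 + 2×1.22 = 6.28 m.
Hydraulic radius R = A/P = 4.685/6.28 = 0.746 m.
From Manning's equation, V = (1/n) R^(2/3) S^(1/2) = (1/0.015) × 0.746^(2/3) × 0.0016^(1/2) = 2.19 m/s.

V = 2.19 m/s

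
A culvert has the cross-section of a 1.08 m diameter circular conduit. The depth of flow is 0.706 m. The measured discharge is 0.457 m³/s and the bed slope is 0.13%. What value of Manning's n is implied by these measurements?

n = 0.023

For a circular section of diameter D = 1.08 m at depth y = 0.706 m, the central angle is θ = 2 arccos(1 − 2y/D) = 3.767 rad. Then A = (D²/8)(θ − sin θ) = 0.6345 m² and P = Dθ/2 = 2.034 m.
Hydraulic radius R = A/P = 0.6345/2.034 = 0.3119 m.
Rearranging Manning's equation: n = (1/Q) A R^(2/3) S^(1/2) = (1/0.457) × 0.6345 × 0.3119^(2/3) × √0.0013 = 0.023.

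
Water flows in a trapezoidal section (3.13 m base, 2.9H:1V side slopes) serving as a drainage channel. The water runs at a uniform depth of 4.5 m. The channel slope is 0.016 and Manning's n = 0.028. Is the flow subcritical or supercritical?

supercritical

With bottom width b = 3.13 m and side slope z = 2.9: A = (b + zy)y = (3.13 + 2.9×4.5)×4.5 = 72.81 m²; P = b + 2y√(1+z²) = 3.13 + 2×4.5×3.068 = 30.74 m.
Hydraulic radius R = A/P = 72.81/30.74 = 2.369 m.
V = (1/n) R^(2/3) √S = (1/0.028) × 2.369^(2/3) × √0.016 = 8.027 m/s. Hydraulic depth D_h = A/T = 72.81/29.23 = 2.491 m.
Froude number Fr = V/√(g·D_h) = 8.027/√(9.81×2.491) = 1.62, which is greater than 1, so the flow is supercritical.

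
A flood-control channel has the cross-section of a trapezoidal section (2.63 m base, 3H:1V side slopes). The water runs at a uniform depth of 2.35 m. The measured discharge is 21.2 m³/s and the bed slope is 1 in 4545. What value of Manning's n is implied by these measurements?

n = 0.019

With bottom width b = 2.63 m and side slope z = 3: A = (b + zy)y = (2.63 + 3×2.35)×2.35 = 22.75 m²; P = b + 2y√(1+z²) = 2.63 + 2×2.35×3.162 = 17.49 m.
Hydraulic radius R = A/P = 22.75/17.49 = 1.3 m.
Rearranging Manning's equation: n = (1/Q) A R^(2/3) S^(1/2) = (1/21.2) × 22.75 × 1.3^(2/3) × √0.00022 = 0.019.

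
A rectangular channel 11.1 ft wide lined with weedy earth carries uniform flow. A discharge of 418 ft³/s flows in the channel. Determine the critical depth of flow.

y_c = 3.53 ft

For a rectangular channel, critical depth y_c = (q²/g)^(1/3) where q = Q/b = 418/11.1 = 37.66 ft²/s.
So y_c = (37.66²/32.2)^(1/3) = 3.53 ft.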